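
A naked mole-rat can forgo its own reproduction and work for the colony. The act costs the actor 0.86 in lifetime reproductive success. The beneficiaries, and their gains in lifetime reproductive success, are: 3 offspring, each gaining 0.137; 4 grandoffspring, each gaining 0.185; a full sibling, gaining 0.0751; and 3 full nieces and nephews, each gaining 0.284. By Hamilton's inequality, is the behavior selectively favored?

No

Hamilton's rule: the trait is favored when the sum of r·B over every recipient exceeds the actor's cost C.
r to an offspring = 1/2 (one parent–offspring link: r = (1/2)^1 = 1/2).
r to a grandoffspring = 0.25 (two parent–offspring links: r = (1/2)^2 = 1/4).
r to a full sibling = 1/2 (full sibs share both parents — two paths of length 2: r = 2·(1/2)^2 = 1/2).
r to a full niece or nephew = 1/4 (full aunt/uncle↔niece/nephew: two paths of length 3 through the shared grandparent pair: r = 2·(1/2)^3 = 1/4).
Summing one r·B term per recipient: 3·0.5·0.137 + 4·0.25·0.185 + 1·0.5·0.0751 + 3·0.25·0.284 = 0.64105.
0.64105 < 0.86: the indirect benefit is less than the cost.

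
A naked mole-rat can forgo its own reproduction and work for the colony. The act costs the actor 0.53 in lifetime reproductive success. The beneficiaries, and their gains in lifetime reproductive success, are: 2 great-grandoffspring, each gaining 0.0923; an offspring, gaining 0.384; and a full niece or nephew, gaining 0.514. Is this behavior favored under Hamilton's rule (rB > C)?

No

Hamilton's rule: the trait is favored when the sum of r·B over every recipient exceeds the actor's cost C.
r to a great-grandoffspring = 1/8 (three parent–offspring links: r = (1/2)^3 = 1/8).
r to an offspring = 1/2 (one parent–offspring link: r = (1/2)^1 = 1/2).
r to a full niece or nephew = 1/4 (full aunt/uncle↔niece/nephew: two paths of length 3 through the shared grandparent pair: r = 2·(1/2)^3 = 1/4).
Summing one r·B term per recipient: 2·0.125·0.0923 + 1·0.5·0.384 + 1·0.25·0.514 = 0.343575.
0.343575 < 0.53: the indirect benefit is less than the cost.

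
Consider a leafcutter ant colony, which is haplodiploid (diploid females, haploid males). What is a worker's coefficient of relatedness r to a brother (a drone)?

0.25

Her haploid brother carries none of their father's genes and a random half of their mother's genome; that half matches the maternal half of her own genome with probability 1/2: r = 1/2 · 1/2 = 1/4.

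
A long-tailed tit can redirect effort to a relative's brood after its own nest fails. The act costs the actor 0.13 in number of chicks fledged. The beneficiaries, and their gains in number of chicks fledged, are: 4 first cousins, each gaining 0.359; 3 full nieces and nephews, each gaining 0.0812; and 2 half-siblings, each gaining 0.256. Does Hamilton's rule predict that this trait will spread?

Yes

Hamilton's rule: the trait is favored when the sum of r·B over every recipient exceeds the actor's cost C.
r to a first cousin = 1/8 (first cousins share one grandparent pair — two paths of length 4: r = 2·(1/2)^4 = 1/8).
r to a full niece or nephew = 1/4 (full aunt/uncle↔niece/nephew: two paths of length 3 through the shared grandparent pair: r = 2·(1/2)^3 = 1/4).
r to a half-sibling = 1/4 (half-sibs share one parent — one path of length 2: r = (1/2)^2 = 1/4).
Summing one r·B term per recipient: 4·0.125·0.359 + 3·0.25·0.0812 + 2·0.25·0.256 = 0.3684.
0.3684 > 0.13: the indirect benefit exceeds the cost.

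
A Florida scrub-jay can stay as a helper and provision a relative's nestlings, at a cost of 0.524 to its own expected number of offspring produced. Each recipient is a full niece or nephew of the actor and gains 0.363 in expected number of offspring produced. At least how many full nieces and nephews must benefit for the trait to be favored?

r to a full niece or nephew = 1/4 (full aunt/uncle↔niece/nephew: two paths of length 3 through the shared grandparent pair: r = 2·(1/2)^3 = 1/4).
Hamilton's rule: n·r·B > C  ⇒  n > C/(r·B) = 0.524/(0.25·0.363) = 5.774.
The smallest integer exceeding 5.774 is 6.

6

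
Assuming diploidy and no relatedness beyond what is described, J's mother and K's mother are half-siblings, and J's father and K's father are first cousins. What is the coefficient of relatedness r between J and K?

0.09375

Wright's path rule: contributions from independent ancestry routes add.
J and K are related in two ways: half first cousins through their mothers (r = 1/16) and second cousins through their fathers (r = 1/32).
r = 1/16 + 1/32 = 0.09375.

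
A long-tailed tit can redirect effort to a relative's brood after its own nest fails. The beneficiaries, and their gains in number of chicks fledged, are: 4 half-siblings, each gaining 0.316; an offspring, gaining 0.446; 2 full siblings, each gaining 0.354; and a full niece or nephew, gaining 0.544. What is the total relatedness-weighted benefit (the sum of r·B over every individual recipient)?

r to a half-sibling = 1/4 (half-sibs share one parent — one path of length 2: r = (1/2)^2 = 1/4).
r to an offspring = 1/2 (one parent–offspring link: r = (1/2)^1 = 1/2).
r to a full sibling = 0.5 (full sibs share both parents — two paths of length 2: r = 2·(1/2)^2 = 1/2).
r to a full niece or nephew = 1/4 (full aunt/uncle↔niece/nephew: two paths of length 3 through the shared grandparent pair: r = 2·(1/2)^3 = 1/4).
Summing one r·B term per recipient: 4·0.25·0.316 + 1·0.5·0.446 + 2·0.5·0.354 + 1·0.25·0.544 = 1.029.

1.029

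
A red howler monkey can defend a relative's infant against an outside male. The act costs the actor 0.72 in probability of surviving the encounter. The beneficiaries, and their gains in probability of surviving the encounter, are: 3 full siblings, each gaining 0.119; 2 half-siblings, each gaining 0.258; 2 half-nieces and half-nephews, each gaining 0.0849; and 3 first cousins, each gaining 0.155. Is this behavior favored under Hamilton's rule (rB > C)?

Hamilton's rule: the trait is favored when the sum of r·B over every recipient exceeds the actor's cost C.
r to a full sibling = 0.5 (full sibs share both parents — two paths of length 2: r = 2·(1/2)^2 = 1/2).
r to a half-sibling = 1/4 (half-sibs share one parent — one path of length 2: r = (1/2)^2 = 1/4).
r to a half-niece or half-nephew = 1/8 (half-aunt/uncle↔niece/nephew: one path of length 3: r = (1/2)^3 = 1/8).
r to a first cousin = 0.125 (first cousins share one grandparent pair — two paths of length 4: r = 2·(1/2)^4 = 1/8).
Summing one r·B term per recipient: 3·0.5·0.119 + 2·0.25·0.258 + 2·0.125·0.0849 + 3·0.125·0.155 = 0.38685.
0.38685 < 0.72: the indirect benefit is less than the cost.

No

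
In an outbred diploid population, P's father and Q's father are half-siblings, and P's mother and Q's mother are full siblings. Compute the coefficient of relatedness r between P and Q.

With two independent routes of shared ancestry, r is the sum of the two contributions.
P and Q are related in two ways: half first cousins through their fathers (r = 1/16) and first cousins through their mothers (r = 1/8).
r = 1/16 + 1/8 = 3/16 = 0.1875.

0.1875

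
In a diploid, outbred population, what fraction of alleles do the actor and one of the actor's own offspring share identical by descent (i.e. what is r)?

0.5

Each parent–offspring link contributes a factor of 1/2, and independent paths through distinct common ancestors add.
One parent–offspring link: r = (1/2)^1 = 1/2.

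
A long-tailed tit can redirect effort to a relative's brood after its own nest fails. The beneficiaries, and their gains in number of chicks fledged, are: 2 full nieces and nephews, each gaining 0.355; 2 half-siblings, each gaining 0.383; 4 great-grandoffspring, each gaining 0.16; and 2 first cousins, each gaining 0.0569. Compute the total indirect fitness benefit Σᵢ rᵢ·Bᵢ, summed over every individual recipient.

0.463225

r to a full niece or nephew = 0.25 (full aunt/uncle↔niece/nephew: two paths of length 3 through the shared grandparent pair: r = 2·(1/2)^3 = 1/4).
r to a half-sibling = 1/4 (half-sibs share one parent — one path of length 2: r = (1/2)^2 = 1/4).
r to a great-grandoffspring = 1/8 (three parent–offspring links: r = (1/2)^3 = 1/8).
r to a first cousin = 0.125 (first cousins share one grandparent pair — two paths of length 4: r = 2·(1/2)^4 = 1/8).
Summing one r·B term per recipient: 2·0.25·0.355 + 2·0.25·0.383 + 4·0.125·0.16 + 2·0.125·0.0569 = 0.463225.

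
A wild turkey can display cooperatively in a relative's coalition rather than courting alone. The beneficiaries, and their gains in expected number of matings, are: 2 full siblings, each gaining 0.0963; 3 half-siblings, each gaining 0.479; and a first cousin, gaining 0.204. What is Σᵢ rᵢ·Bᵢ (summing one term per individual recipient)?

0.48105

r to a full sibling = 1/2 (full sibs share both parents — two paths of length 2: r = 2·(1/2)^2 = 1/2).
r to a half-sibling = 0.25 (half-sibs share one parent — one path of length 2: r = (1/2)^2 = 1/4).
r to a first cousin = 1/8 (first cousins share one grandparent pair — two paths of length 4: r = 2·(1/2)^4 = 1/8).
Summing one r·B term per recipient: 2·0.5·0.0963 + 3·0.25·0.479 + 1·0.125·0.204 = 0.48105.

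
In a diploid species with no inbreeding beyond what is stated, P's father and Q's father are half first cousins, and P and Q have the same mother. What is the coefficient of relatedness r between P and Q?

0.265625

With two independent routes of shared ancestry, r is the sum of the two contributions.
P and Q are related in two ways: half second cousins through their fathers (r = 1/64) and half-sibs through their shared mother (r = 1/4).
r = 1/64 + 1/4 = 17/64 = 0.265625.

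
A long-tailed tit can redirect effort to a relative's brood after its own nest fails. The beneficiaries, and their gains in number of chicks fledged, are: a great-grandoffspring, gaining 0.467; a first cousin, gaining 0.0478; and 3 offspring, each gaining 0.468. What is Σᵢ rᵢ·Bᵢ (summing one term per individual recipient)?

r to a great-grandoffspring = 1/8 (three parent–offspring links: r = (1/2)^3 = 1/8).
r to a first cousin = 1/8 (first cousins share one grandparent pair — two paths of length 4: r = 2·(1/2)^4 = 1/8).
r to an offspring = 0.5 (one parent–offspring link: r = (1/2)^1 = 1/2).
Summing one r·B term per recipient: 1·0.125·0.467 + 1·0.125·0.0478 + 3·0.5·0.468 = 0.76635.

0.76635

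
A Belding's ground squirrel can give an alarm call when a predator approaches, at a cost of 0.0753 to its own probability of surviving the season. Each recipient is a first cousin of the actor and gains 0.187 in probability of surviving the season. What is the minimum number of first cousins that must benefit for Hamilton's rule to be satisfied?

4

r to a first cousin = 0.125 (first cousins share one grandparent pair — two paths of length 4: r = 2·(1/2)^4 = 1/8).
Hamilton's rule: n·r·B > C  ⇒  n > C/(r·B) = 0.0753/(0.125·0.187) = 3.221.
The smallest integer exceeding 3.221 is 4.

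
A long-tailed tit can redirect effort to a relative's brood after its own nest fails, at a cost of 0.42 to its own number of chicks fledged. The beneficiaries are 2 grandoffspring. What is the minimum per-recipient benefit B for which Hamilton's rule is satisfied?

r to a grandoffspring = 1/4 (two parent–offspring links: r = (1/2)^2 = 1/4).
Hamilton's rule with n recipients of equal r: n·r·B > C, so B > C/(n·r) = 0.42/(2·0.25) = 0.84.

0.84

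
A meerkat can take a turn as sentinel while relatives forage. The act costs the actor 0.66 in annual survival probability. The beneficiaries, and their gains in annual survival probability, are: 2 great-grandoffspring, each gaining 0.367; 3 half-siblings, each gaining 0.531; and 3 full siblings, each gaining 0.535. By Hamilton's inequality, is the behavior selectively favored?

Hamilton's rule: the trait is favored when the sum of r·B over every recipient exceeds the actor's cost C.
r to a great-grandoffspring = 1/8 (three parent–offspring links: r = (1/2)^3 = 1/8).
r to a half-sibling = 0.25 (half-sibs share one parent — one path of length 2: r = (1/2)^2 = 1/4).
r to a full sibling = 1/2 (full sibs share both parents — two paths of length 2: r = 2·(1/2)^2 = 1/2).
Summing one r·B term per recipient: 2·0.125·0.367 + 3·0.25·0.531 + 3·0.5·0.535 = 1.2925.
1.2925 > 0.66: the indirect benefit exceeds the cost.

Yes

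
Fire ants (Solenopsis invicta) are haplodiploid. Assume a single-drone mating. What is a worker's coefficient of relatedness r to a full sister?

0.75

Haplodiploid full sisters inherit their father's entire haploid genome identically (contributing 1/2) and on average half of their mother's contribution (1/2 · 1/2 = 1/4); r = 1/2 + 1/4 = 3/4.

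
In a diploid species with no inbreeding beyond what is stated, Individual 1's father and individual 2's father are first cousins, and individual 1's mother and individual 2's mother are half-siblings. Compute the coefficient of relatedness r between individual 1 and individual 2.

0.09375

Wright's path rule: contributions from independent ancestry routes add.
Individual 1 and individual 2 are related in two ways: second cousins through their fathers (r = 1/32) and half first cousins through their mothers (r = 1/16).
r = 1/32 + 1/16 = 3/32 = 0.09375.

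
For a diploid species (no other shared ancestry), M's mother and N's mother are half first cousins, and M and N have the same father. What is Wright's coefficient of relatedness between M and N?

0.265625

Independent pedigree routes through distinct common ancestors add.
M and N are related in two ways: half second cousins through their mothers (r = 1/64) and half-sibs through their shared father (r = 1/4).
r = 1/64 + 1/4 = 0.265625.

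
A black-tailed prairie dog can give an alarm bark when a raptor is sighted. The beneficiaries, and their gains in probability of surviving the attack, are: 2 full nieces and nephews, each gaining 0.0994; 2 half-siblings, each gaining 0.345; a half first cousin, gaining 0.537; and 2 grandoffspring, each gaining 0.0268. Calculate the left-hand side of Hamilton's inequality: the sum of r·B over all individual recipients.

r to a full niece or nephew = 0.25 (full aunt/uncle↔niece/nephew: two paths of length 3 through the shared grandparent pair: r = 2·(1/2)^3 = 1/4).
r to a half-sibling = 0.25 (half-sibs share one parent — one path of length 2: r = (1/2)^2 = 1/4).
r to a half first cousin = 0.0625 (half first cousins share one grandparent — one path of length 4: r = (1/2)^4 = 1/16).
r to a grandoffspring = 1/4 (two parent–offspring links: r = (1/2)^2 = 1/4).
Summing one r·B term per recipient: 2·0.25·0.0994 + 2·0.25·0.345 + 1·0.0625·0.537 + 2·0.25·0.0268 = 0.2691625.

0.2691625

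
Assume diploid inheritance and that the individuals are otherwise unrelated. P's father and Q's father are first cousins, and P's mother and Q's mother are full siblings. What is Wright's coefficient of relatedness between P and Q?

0.15625

Relatedness sums over independent paths through distinct common ancestors.
P and Q are related in two ways: second cousins through their fathers (r = 1/32) and first cousins through their mothers (r = 1/8).
r = 1/32 + 1/8 = 5/32 = 0.15625.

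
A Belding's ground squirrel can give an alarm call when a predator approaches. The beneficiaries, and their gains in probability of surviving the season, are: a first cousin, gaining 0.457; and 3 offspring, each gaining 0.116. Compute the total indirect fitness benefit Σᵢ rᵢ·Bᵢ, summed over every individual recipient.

r to a first cousin = 0.125 (first cousins share one grandparent pair — two paths of length 4: r = 2·(1/2)^4 = 1/8).
r to an offspring = 0.5 (one parent–offspring link: r = (1/2)^1 = 1/2).
Summing one r·B term per recipient: 1·0.125·0.457 + 3·0.5·0.116 = 0.231125.

0.231125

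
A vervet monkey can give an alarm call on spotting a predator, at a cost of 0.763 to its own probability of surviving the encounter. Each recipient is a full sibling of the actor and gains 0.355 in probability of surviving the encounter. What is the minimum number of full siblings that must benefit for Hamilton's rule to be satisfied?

r to a full sibling = 1/2 (full sibs share both parents — two paths of length 2: r = 2·(1/2)^2 = 1/2).
Hamilton's rule: n·r·B > C  ⇒  n > C/(r·B) = 0.763/(0.5·0.355) = 4.299.
The smallest integer exceeding 4.299 is 5.

5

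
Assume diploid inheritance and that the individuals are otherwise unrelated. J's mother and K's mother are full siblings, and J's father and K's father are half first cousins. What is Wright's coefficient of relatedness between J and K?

Relatedness sums over independent paths through distinct common ancestors.
J and K are related in two ways: first cousins through their mothers (r = 1/8) and half second cousins through their fathers (r = 1/64).
r = 1/8 + 1/64 = 9/64 = 0.140625.

0.140625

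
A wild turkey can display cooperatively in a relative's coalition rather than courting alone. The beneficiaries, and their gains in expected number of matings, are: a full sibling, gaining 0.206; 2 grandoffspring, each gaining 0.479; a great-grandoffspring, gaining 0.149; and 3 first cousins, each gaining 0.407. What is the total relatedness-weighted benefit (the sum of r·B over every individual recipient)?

r to a full sibling = 1/2 (full sibs share both parents — two paths of length 2: r = 2·(1/2)^2 = 1/2).
r to a grandoffspring = 0.25 (two parent–offspring links: r = (1/2)^2 = 1/4).
r to a great-grandoffspring = 1/8 (three parent–offspring links: r = (1/2)^3 = 1/8).
r to a first cousin = 0.125 (first cousins share one grandparent pair — two paths of length 4: r = 2·(1/2)^4 = 1/8).
Summing one r·B term per recipient: 1·0.5·0.206 + 2·0.25·0.479 + 1·0.125·0.149 + 3·0.125·0.407 = 0.51375.

0.51375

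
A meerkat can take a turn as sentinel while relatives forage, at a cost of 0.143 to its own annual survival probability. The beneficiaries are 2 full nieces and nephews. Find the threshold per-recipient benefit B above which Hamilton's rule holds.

0.286

r to a full niece or nephew = 0.25 (full aunt/uncle↔niece/nephew: two paths of length 3 through the shared grandparent pair: r = 2·(1/2)^3 = 1/4).
Hamilton's rule with n recipients of equal r: n·r·B > C, so B > C/(n·r) = 0.143/(2·0.25) = 0.286.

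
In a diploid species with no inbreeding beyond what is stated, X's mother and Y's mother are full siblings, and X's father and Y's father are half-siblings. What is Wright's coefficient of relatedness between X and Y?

0.1875

With two independent routes of shared ancestry, r is the sum of the two contributions.
X and Y are related in two ways: first cousins through their mothers (r = 1/8) and half first cousins through their fathers (r = 1/16).
r = 1/8 + 1/16 = 3/16 = 0.1875.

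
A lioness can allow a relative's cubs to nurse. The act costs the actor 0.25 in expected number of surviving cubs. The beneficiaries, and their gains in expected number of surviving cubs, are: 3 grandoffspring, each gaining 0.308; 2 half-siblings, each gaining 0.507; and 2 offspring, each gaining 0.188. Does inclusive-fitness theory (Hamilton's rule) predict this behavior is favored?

Yes

Hamilton's rule: the trait is favored when the sum of r·B over every recipient exceeds the actor's cost C.
r to a grandoffspring = 0.25 (two parent–offspring links: r = (1/2)^2 = 1/4).
r to a half-sibling = 0.25 (half-sibs share one parent — one path of length 2: r = (1/2)^2 = 1/4).
r to an offspring = 1/2 (one parent–offspring link: r = (1/2)^1 = 1/2).
Summing one r·B term per recipient: 3·0.25·0.308 + 2·0.25·0.507 + 2·0.5·0.188 = 0.6725.
0.6725 > 0.25: the indirect benefit exceeds the cost.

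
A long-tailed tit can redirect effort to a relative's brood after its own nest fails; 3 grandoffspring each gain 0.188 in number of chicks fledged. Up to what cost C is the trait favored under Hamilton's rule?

r to a grandoffspring = 1/4 (two parent–offspring links: r = (1/2)^2 = 1/4).
Hamilton's rule: n·r·B > C, so the trait is favored while C < n·r·B = 3·0.25·0.188 = 0.141.

0.141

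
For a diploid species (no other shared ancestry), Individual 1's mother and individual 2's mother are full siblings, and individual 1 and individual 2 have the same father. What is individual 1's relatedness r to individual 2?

With two independent routes of shared ancestry, r is the sum of the two contributions.
Individual 1 and individual 2 are related in two ways: first cousins through their mothers (r = 1/8) and half-sibs through their shared father (r = 1/4).
r = 1/8 + 1/4 = 3/8 = 0.375.

0.375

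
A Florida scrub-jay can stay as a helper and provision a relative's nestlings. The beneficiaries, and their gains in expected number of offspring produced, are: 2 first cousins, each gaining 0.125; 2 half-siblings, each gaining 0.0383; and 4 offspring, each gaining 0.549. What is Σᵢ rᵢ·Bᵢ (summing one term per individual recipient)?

r to a first cousin = 0.125 (first cousins share one grandparent pair — two paths of length 4: r = 2·(1/2)^4 = 1/8).
r to a half-sibling = 1/4 (half-sibs share one parent — one path of length 2: r = (1/2)^2 = 1/4).
r to an offspring = 1/2 (one parent–offspring link: r = (1/2)^1 = 1/2).
Summing one r·B term per recipient: 2·0.125·0.125 + 2·0.25·0.0383 + 4·0.5·0.549 = 1.1484.

1.1484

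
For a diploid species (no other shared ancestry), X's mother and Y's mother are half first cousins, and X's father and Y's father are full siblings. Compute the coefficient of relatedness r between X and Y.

Relatedness sums over independent paths through distinct common ancestors.
X and Y are related in two ways: half second cousins through their mothers (r = 1/64) and first cousins through their fathers (r = 1/8).
r = 1/64 + 1/8 = 0.140625.

0.140625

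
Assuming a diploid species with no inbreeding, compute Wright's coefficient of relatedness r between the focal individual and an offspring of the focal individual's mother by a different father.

0.25

Each parent–offspring link contributes a factor of 1/2, and independent paths through distinct common ancestors add.
Half-sibs share one parent — one path of length 2: r = (1/2)^2 = 1/4.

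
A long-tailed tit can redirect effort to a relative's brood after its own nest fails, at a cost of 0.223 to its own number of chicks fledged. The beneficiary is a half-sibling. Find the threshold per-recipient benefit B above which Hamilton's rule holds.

r to a half-sibling = 0.25 (half-sibs share one parent — one path of length 2: r = (1/2)^2 = 1/4).
Hamilton's rule with n recipients of equal r: n·r·B > C, so B > C/(n·r) = 0.223/(1·0.25) = 0.892.

0.892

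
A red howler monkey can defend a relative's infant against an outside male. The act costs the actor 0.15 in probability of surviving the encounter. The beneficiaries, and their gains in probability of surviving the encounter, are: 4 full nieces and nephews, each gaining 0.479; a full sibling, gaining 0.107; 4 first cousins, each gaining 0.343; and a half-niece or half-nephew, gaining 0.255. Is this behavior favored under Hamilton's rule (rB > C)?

Yes

Hamilton's rule: the trait is favored when the sum of r·B over every recipient exceeds the actor's cost C.
r to a full niece or nephew = 0.25 (full aunt/uncle↔niece/nephew: two paths of length 3 through the shared grandparent pair: r = 2·(1/2)^3 = 1/4).
r to a full sibling = 0.5 (full sibs share both parents — two paths of length 2: r = 2·(1/2)^2 = 1/2).
r to a first cousin = 1/8 (first cousins share one grandparent pair — two paths of length 4: r = 2·(1/2)^4 = 1/8).
r to a half-niece or half-nephew = 0.125 (half-aunt/uncle↔niece/nephew: one path of length 3: r = (1/2)^3 = 1/8).
Summing one r·B term per recipient: 4·0.25·0.479 + 1·0.5·0.107 + 4·0.125·0.343 + 1·0.125·0.255 = 0.735875.
0.735875 > 0.15: the indirect benefit exceeds the cost.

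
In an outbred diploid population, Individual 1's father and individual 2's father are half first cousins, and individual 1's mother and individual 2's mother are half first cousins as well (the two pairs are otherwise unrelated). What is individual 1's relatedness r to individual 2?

0.03125

With two independent routes of shared ancestry, r is the sum of the two contributions.
Individual 1 and individual 2 are related in two ways: half second cousins through their fathers (r = 1/64) and half second cousins through their mothers (r = 1/64).
r = 1/64 + 1/64 = 0.03125.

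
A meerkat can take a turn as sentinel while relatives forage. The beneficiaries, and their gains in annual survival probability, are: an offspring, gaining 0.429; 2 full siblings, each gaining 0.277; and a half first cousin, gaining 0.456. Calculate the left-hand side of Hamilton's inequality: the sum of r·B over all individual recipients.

r to an offspring = 0.5 (one parent–offspring link: r = (1/2)^1 = 1/2).
r to a full sibling = 1/2 (full sibs share both parents — two paths of length 2: r = 2·(1/2)^2 = 1/2).
r to a half first cousin = 1/16 (half first cousins share one grandparent — one path of length 4: r = (1/2)^4 = 1/16).
Summing one r·B term per recipient: 1·0.5·0.429 + 2·0.5·0.277 + 1·0.0625·0.456 = 0.52.

0.52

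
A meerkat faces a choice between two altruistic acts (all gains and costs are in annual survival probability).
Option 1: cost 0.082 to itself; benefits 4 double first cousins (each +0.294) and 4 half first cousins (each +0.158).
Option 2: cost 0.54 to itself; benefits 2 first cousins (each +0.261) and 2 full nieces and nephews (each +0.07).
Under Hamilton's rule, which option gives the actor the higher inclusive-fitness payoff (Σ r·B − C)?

Option 1: r to a double first cousin = 0.25.
Option 1: r to a half first cousin = 0.0625.
Option 1: Σ r·B − C = (4·0.25·0.294 + 4·0.0625·0.158) − 0.082 = 0.2515.
Option 2: r to a first cousin = 0.125.
Option 2: r to a full niece or nephew = 0.25.
Option 2: Σ r·B − C = (2·0.125·0.261 + 2·0.25·0.07) − 0.54 = -0.43975.
Option 1 has the higher net inclusive-fitness payoff.

Option 1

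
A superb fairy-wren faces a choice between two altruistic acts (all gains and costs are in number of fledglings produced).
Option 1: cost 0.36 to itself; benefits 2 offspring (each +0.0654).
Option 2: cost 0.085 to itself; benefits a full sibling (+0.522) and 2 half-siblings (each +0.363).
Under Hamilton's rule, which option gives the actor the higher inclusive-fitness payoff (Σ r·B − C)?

Option 1: r to an offspring = 0.5.
Option 1: Σ r·B − C = (2·0.5·0.0654) − 0.36 = -0.2946.
Option 2: r to a full sibling = 0.5.
Option 2: r to a half-sibling = 0.25.
Option 2: Σ r·B − C = (1·0.5·0.522 + 2·0.25·0.363) − 0.085 = 0.3575.
Option 2 has the higher net inclusive-fitness payoff.

Option 2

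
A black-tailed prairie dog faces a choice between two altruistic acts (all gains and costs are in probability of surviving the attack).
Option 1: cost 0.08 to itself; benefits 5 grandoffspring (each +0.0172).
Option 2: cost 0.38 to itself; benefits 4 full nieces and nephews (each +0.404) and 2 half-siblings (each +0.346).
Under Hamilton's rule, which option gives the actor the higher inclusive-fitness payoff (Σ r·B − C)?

Option 2

Option 1: r to a grandoffspring = 0.25.
Option 1: Σ r·B − C = (5·0.25·0.0172) − 0.08 = -0.0585.
Option 2: r to a full niece or nephew = 0.25.
Option 2: r to a half-sibling = 0.25.
Option 2: Σ r·B − C = (4·0.25·0.404 + 2·0.25·0.346) − 0.38 = 0.197.
Option 2 has the higher net inclusive-fitness payoff.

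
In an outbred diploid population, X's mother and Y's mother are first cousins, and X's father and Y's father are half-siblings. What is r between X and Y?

0.09375

Wright's path rule: contributions from independent ancestry routes add.
X and Y are related in two ways: second cousins through their mothers (r = 1/32) and half first cousins through their fathers (r = 1/16).
r = 1/32 + 1/16 = 3/32 = 0.09375.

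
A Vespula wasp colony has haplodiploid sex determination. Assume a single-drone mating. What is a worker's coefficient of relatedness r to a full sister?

Haplodiploid full sisters inherit their father's entire haploid genome identically (contributing 1/2) and on average half of their mother's contribution (1/2 · 1/2 = 1/4); r = 1/2 + 1/4 = 3/4.

0.75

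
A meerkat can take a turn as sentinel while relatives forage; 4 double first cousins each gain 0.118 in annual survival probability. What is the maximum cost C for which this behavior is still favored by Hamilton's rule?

0.118

r to a double first cousin = 0.25 (double first cousins share both grandparent pairs — four paths of length 4: r = 4·(1/2)^4 = 1/4).
Hamilton's rule: n·r·B > C, so the trait is favored while C < n·r·B = 4·0.25·0.118 = 0.118.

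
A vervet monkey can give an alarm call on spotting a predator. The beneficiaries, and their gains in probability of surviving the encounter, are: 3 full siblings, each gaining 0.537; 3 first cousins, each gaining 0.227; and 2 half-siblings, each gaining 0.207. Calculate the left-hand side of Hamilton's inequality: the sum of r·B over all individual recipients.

r to a full sibling = 1/2 (full sibs share both parents — two paths of length 2: r = 2·(1/2)^2 = 1/2).
r to a first cousin = 1/8 (first cousins share one grandparent pair — two paths of length 4: r = 2·(1/2)^4 = 1/8).
r to a half-sibling = 0.25 (half-sibs share one parent — one path of length 2: r = (1/2)^2 = 1/4).
Summing one r·B term per recipient: 3·0.5·0.537 + 3·0.125·0.227 + 2·0.25·0.207 = 0.994125.

0.994125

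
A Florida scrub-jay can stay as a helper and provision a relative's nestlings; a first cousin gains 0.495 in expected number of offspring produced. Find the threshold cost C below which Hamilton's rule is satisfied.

0.061875

r to a first cousin = 1/8 (first cousins share one grandparent pair — two paths of length 4: r = 2·(1/2)^4 = 1/8).
Hamilton's rule: n·r·B > C, so the trait is favored while C < n·r·B = 1·0.125·0.495 = 0.061875.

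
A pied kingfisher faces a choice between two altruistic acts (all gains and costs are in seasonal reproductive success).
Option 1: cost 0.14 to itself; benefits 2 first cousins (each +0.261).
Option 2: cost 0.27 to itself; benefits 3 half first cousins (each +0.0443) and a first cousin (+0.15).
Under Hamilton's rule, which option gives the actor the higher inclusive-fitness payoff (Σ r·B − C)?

Option 1

Option 1: r to a first cousin = 0.125.
Option 1: Σ r·B − C = (2·0.125·0.261) − 0.14 = -0.07475.
Option 2: r to a half first cousin = 0.0625.
Option 2: r to a first cousin = 0.125.
Option 2: Σ r·B − C = (3·0.0625·0.0443 + 1·0.125·0.15) − 0.27 = -0.24294375.
Option 1 has the higher net inclusive-fitness payoff.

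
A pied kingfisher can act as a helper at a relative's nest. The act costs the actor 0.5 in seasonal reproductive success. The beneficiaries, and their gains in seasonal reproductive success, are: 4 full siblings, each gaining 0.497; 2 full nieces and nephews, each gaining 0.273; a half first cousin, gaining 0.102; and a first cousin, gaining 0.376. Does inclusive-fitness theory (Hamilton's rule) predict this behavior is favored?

Yes

Hamilton's rule: the trait is favored when the sum of r·B over every recipient exceeds the actor's cost C.
r to a full sibling = 0.5 (full sibs share both parents — two paths of length 2: r = 2·(1/2)^2 = 1/2).
r to a full niece or nephew = 0.25 (full aunt/uncle↔niece/nephew: two paths of length 3 through the shared grandparent pair: r = 2·(1/2)^3 = 1/4).
r to a half first cousin = 0.0625 (half first cousins share one grandparent — one path of length 4: r = (1/2)^4 = 1/16).
r to a first cousin = 1/8 (first cousins share one grandparent pair — two paths of length 4: r = 2·(1/2)^4 = 1/8).
Summing one r·B term per recipient: 4·0.5·0.497 + 2·0.25·0.273 + 1·0.0625·0.102 + 1·0.125·0.376 = 1.183875.
1.183875 > 0.5: the indirect benefit exceeds the cost.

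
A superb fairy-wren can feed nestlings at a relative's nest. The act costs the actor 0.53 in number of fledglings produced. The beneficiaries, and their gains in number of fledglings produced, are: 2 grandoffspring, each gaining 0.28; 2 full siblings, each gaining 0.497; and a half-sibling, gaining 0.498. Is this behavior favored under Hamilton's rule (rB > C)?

Yes

Hamilton's rule: the trait is favored when the sum of r·B over every recipient exceeds the actor's cost C.
r to a grandoffspring = 0.25 (two parent–offspring links: r = (1/2)^2 = 1/4).
r to a full sibling = 1/2 (full sibs share both parents — two paths of length 2: r = 2·(1/2)^2 = 1/2).
r to a half-sibling = 0.25 (half-sibs share one parent — one path of length 2: r = (1/2)^2 = 1/4).
Summing one r·B term per recipient: 2·0.25·0.28 + 2·0.5·0.497 + 1·0.25·0.498 = 0.7615.
0.7615 > 0.53: the indirect benefit exceeds the cost.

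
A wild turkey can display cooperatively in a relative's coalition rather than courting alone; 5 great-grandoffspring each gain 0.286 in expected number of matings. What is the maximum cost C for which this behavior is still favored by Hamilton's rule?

0.17875

r to a great-grandoffspring = 0.125 (three parent–offspring links: r = (1/2)^3 = 1/8).
Hamilton's rule: n·r·B > C, so the trait is favored while C < n·r·B = 5·0.125·0.286 = 0.17875.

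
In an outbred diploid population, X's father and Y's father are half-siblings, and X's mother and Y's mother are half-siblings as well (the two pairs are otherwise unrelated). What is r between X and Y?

0.125

Independent pedigree routes through distinct common ancestors add.
X and Y are related in two ways: half first cousins through their fathers (r = 1/16) and half first cousins through their mothers (r = 1/16).
r = 1/16 + 1/16 = 1/8 = 0.125.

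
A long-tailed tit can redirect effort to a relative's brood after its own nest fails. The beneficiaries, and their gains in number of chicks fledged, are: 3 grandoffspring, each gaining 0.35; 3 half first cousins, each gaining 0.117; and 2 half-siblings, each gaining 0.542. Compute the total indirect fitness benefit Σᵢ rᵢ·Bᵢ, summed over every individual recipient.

r to a grandoffspring = 0.25 (two parent–offspring links: r = (1/2)^2 = 1/4).
r to a half first cousin = 0.0625 (half first cousins share one grandparent — one path of length 4: r = (1/2)^4 = 1/16).
r to a half-sibling = 0.25 (half-sibs share one parent — one path of length 2: r = (1/2)^2 = 1/4).
Summing one r·B term per recipient: 3·0.25·0.35 + 3·0.0625·0.117 + 2·0.25·0.542 = 0.5554375.

0.5554375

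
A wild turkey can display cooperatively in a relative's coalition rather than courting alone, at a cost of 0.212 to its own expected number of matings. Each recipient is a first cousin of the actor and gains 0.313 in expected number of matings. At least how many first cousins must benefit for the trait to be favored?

6

r to a first cousin = 1/8 (first cousins share one grandparent pair — two paths of length 4: r = 2·(1/2)^4 = 1/8).
Hamilton's rule: n·r·B > C  ⇒  n > C/(r·B) = 0.212/(0.125·0.313) = 5.419.
The smallest integer exceeding 5.419 is 6.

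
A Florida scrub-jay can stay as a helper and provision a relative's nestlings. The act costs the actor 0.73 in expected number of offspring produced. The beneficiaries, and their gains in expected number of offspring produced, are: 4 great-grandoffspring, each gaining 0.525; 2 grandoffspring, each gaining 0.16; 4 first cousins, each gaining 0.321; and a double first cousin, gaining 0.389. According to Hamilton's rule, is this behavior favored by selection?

No

Hamilton's rule: the trait is favored when the sum of r·B over every recipient exceeds the actor's cost C.
r to a great-grandoffspring = 1/8 (three parent–offspring links: r = (1/2)^3 = 1/8).
r to a grandoffspring = 0.25 (two parent–offspring links: r = (1/2)^2 = 1/4).
r to a first cousin = 1/8 (first cousins share one grandparent pair — two paths of length 4: r = 2·(1/2)^4 = 1/8).
r to a double first cousin = 1/4 (double first cousins share both grandparent pairs — four paths of length 4: r = 4·(1/2)^4 = 1/4).
Summing one r·B term per recipient: 4·0.125·0.525 + 2·0.25·0.16 + 4·0.125·0.321 + 1·0.25·0.389 = 0.60025.
0.60025 < 0.73: the indirect benefit is less than the cost.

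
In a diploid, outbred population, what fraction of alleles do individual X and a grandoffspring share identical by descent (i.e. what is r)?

Each parent–offspring link contributes a factor of 1/2, and independent paths through distinct common ancestors add.
Two parent–offspring links: r = (1/2)^2 = 1/4.

0.25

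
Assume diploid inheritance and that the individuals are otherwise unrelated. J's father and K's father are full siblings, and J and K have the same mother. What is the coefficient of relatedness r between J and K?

0.375

With two independent routes of shared ancestry, r is the sum of the two contributions.
J and K are related in two ways: first cousins through their fathers (r = 1/8) and half-sibs through their shared mother (r = 1/4).
r = 1/8 + 1/4 = 0.375.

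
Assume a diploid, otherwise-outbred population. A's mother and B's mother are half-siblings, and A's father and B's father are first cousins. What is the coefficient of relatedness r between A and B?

0.09375

Wright's path rule: contributions from independent ancestry routes add.
A and B are related in two ways: half first cousins through their mothers (r = 1/16) and second cousins through their fathers (r = 1/32).
r = 1/16 + 1/32 = 0.09375.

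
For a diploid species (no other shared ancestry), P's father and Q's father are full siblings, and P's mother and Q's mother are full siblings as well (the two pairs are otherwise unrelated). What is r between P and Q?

Relatedness sums over independent paths through distinct common ancestors.
P and Q are related in two ways: first cousins through their fathers (r = 1/8) and first cousins through their mothers (r = 1/8) — i.e. double first cousins.
r = 1/8 + 1/8 = 1/4 = 0.25.

0.25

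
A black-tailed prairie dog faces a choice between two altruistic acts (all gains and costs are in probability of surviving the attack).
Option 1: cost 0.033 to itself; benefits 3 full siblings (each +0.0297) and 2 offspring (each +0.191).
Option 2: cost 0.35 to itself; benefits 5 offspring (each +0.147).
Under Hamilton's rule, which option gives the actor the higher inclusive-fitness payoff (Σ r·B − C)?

Option 1

Option 1: r to a full sibling = 0.5.
Option 1: r to an offspring = 0.5.
Option 1: Σ r·B − C = (3·0.5·0.0297 + 2·0.5·0.191) − 0.033 = 0.20255.
Option 2: r to an offspring = 0.5.
Option 2: Σ r·B − C = (5·0.5·0.147) − 0.35 = 0.0175.
Option 1 has the higher net inclusive-fitness payoff.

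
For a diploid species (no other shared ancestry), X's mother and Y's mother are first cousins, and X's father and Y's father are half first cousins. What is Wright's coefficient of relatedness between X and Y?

Wright's path rule: contributions from independent ancestry routes add.
X and Y are related in two ways: second cousins through their mothers (r = 1/32) and half second cousins through their fathers (r = 1/64).
r = 1/32 + 1/64 = 0.046875.

0.046875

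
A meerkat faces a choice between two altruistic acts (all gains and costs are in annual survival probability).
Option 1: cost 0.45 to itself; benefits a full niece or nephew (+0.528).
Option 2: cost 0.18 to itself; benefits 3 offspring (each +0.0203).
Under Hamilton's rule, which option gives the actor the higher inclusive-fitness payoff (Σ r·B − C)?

Option 1: r to a full niece or nephew = 0.25.
Option 1: Σ r·B − C = (1·0.25·0.528) − 0.45 = -0.318.
Option 2: r to an offspring = 0.5.
Option 2: Σ r·B − C = (3·0.5·0.0203) − 0.18 = -0.14955.
Option 2 has the higher net inclusive-fitness payoff.

Option 2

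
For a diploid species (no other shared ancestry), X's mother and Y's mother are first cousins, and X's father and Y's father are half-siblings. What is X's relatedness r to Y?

0.09375

Relatedness sums over independent paths through distinct common ancestors.
X and Y are related in two ways: second cousins through their mothers (r = 1/32) and half first cousins through their fathers (r = 1/16).
r = 1/32 + 1/16 = 0.09375.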